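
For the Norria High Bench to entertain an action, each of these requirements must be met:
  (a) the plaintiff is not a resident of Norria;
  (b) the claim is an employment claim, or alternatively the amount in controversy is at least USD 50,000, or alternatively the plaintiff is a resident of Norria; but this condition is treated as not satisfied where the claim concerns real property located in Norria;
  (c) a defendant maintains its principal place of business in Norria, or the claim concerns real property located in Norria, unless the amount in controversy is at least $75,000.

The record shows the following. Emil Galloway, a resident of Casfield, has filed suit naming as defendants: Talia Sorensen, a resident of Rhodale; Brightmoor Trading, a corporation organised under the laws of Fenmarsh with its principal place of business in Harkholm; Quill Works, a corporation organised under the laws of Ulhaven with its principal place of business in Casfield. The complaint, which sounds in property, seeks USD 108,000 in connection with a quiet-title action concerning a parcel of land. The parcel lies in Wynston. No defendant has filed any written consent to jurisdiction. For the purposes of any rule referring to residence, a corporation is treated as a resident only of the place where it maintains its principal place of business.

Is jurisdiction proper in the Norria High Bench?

Yes

The Norria High Bench:
  (a) The plaintiff resides in Casfield, which is not Norria. Condition met.
  (b) The amount in controversy is 108,000 dollars, which meets the $50,000 floor, so one alternative holds. The carve-out does not apply: the property lies in Wynston, not Norria. Met.
  (c) The corporate defendant(s) have their principal place of business in Casfield, Harkholm, not Norria; the property lies in Wynston, not Norria — none of the alternatives is met. The proviso rescues it, though: the amount in controversy is USD 108,000, which meets the USD 75,000 floor. Satisfied.
  → All conditions met; jurisdiction exists.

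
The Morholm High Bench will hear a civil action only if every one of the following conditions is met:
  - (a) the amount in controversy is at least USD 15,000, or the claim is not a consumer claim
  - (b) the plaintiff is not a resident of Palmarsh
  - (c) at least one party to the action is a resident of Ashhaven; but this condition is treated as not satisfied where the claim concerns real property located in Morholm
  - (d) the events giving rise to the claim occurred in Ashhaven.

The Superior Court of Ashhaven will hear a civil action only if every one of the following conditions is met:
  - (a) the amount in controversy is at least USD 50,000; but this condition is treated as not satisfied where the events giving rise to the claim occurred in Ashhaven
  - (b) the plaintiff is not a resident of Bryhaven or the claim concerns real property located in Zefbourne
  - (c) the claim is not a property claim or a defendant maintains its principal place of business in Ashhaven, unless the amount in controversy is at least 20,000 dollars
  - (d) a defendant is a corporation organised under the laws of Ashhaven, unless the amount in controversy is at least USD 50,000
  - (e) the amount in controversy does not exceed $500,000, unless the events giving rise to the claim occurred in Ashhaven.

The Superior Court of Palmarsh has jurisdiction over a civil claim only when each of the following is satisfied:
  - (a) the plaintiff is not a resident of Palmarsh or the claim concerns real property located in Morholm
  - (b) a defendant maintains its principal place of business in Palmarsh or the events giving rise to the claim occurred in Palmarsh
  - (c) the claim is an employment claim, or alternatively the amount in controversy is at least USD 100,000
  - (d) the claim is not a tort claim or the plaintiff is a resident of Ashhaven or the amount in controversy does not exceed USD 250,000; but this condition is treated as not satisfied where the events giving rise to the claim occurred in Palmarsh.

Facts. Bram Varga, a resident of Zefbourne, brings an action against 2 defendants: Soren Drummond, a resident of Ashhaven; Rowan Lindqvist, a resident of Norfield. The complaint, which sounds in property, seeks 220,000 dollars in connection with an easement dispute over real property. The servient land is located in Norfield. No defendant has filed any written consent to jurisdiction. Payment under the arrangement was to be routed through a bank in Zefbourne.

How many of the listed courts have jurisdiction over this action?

1

The Morholm High Bench:
  (a) The amount in controversy is USD 220,000, which meets the USD 15,000 floor, so this disjunct is met. Met.
  (b) The plaintiff resides in Zefbourne, which is not Palmarsh. Condition met.
  (c) Soren Drummond resides in Ashhaven. The carve-out does not apply: the property lies in Norfield, not Morholm. Met.
  (d) The operative events occurred in Norfield, not Ashhaven. Fails.
  → At least one condition fails; no jurisdiction.
The Superior Court of Ashhaven:
  (a) The amount in controversy is USD 220,000, which meets the 50,000 dollars floor. And the carve-out is inapplicable — the operative events occurred in Norfield, not Ashhaven. Condition met.
  (b) The plaintiff resides in Zefbourne, which is not Bryhaven — that alternative is enough. Met.
  (c) The claim is a property claim; no defendant is a corporation — no alternative holds. However, the amount in controversy is 220,000 dollars, which meets the 20,000 dollars floor, so the 'unless' proviso supplies this condition. Satisfied.
  (d) No defendant is a corporation. But the amount in controversy is $220,000, which meets the $50,000 floor, and the 'unless' clause therefore excuses the requirement. Condition met.
  (e) The amount in controversy is USD 220,000, within the $500,000 ceiling. Satisfied.
  → All conditions met; jurisdiction exists.
The Superior Court of Palmarsh:
  (a) The plaintiff resides in Zefbourne, which is not Palmarsh — that alternative is enough. Met.
  (b) No defendant is a corporation; the operative events occurred in Norfield, not Palmarsh — no alternative holds. Fails.
  (c) The amount in controversy is USD 220,000, which meets the USD 100,000 floor, so one alternative holds. Condition met.
  (d) The claim is a property claim, not a tort claim, so one alternative holds. And the carve-out is inapplicable — the operative events occurred in Norfield, not Palmarsh. Met.
  → No jurisdiction.
Courts with jurisdiction: the Superior Court of Ashhaven — 1 in total.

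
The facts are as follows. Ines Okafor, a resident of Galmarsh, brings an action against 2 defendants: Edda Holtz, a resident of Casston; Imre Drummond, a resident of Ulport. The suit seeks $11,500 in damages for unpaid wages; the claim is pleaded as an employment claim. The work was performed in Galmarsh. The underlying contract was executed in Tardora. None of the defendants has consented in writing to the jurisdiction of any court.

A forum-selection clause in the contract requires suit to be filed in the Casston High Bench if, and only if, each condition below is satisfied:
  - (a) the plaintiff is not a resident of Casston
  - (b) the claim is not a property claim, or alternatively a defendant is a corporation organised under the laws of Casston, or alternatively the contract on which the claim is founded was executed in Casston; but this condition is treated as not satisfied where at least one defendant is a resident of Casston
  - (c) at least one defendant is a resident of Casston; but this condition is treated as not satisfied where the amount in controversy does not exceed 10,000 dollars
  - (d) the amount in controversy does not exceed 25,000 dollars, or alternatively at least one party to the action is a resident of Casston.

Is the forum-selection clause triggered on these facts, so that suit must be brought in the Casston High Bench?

The Casston High Bench:
  (a) The plaintiff resides in Galmarsh, which is not Casston. Satisfied.
  (b) The claim is an employment claim, not a property claim, which satisfies one of the alternatives. But Edda Holtz resides in Casston, triggering the carve-out and defeating this condition. Fails.
  (c) Edda Holtz resides in Casston. The exception is not triggered, since the amount in controversy is 11,500 dollars, above the 10,000 dollars ceiling. Condition met.
  (d) The amount in controversy is USD 11,500, within the $25,000 ceiling — that alternative is enough. Met.
  → The clause does not apply.

No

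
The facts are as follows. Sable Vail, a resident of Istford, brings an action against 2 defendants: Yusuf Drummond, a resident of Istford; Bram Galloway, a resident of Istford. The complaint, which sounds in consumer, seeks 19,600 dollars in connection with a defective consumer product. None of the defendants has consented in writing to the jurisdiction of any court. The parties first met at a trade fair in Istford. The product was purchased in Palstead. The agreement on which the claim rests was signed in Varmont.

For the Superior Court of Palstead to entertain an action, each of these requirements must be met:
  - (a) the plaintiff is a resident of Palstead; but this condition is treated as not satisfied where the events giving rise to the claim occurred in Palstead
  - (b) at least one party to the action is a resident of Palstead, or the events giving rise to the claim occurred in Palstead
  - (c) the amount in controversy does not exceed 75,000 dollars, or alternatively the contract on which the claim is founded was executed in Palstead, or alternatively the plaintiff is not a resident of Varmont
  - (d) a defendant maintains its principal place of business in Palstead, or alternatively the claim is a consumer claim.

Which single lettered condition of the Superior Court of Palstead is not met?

The Superior Court of Palstead:
  (a) The plaintiff resides in Istford, not Palstead. Not satisfied.
  (b) The operative events occurred in Palstead, so this disjunct is met. Condition met.
  (c) The amount in controversy is USD 19,600, within the 75,000 dollars ceiling, so this disjunct is met. Met.
  (d) The claim is a consumer claim, so one alternative holds. Met.
Only condition (a) fails.

(a)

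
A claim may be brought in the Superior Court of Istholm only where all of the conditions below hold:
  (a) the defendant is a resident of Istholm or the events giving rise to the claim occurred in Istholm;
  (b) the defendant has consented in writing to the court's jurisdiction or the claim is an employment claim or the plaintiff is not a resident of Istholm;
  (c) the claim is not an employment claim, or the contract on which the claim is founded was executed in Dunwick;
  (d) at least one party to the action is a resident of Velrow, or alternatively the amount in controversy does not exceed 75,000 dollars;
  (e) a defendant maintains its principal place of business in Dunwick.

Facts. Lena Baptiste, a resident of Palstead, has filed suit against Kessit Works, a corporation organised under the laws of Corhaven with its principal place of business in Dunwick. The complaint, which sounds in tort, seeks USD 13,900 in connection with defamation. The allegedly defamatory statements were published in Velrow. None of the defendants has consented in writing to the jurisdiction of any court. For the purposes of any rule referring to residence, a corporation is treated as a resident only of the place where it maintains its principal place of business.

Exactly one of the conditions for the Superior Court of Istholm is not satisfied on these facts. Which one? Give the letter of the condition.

The Superior Court of Istholm:
  (a) The defendant resides in Dunwick, not Istholm; the operative events occurred in Velrow, not Istholm — every alternative fails. Condition not met.
  (b) The plaintiff resides in Palstead, which is not Istholm — that alternative is enough. Condition met.
  (c) The claim is a tort claim, not an employment claim — that alternative is enough. Met.
  (d) The amount in controversy is USD 13,900, within the USD 75,000 ceiling, so one alternative holds. Met.
  (e) Kessit Works has its principal place of business in Dunwick. Condition met.
Only condition (a) fails.

(a)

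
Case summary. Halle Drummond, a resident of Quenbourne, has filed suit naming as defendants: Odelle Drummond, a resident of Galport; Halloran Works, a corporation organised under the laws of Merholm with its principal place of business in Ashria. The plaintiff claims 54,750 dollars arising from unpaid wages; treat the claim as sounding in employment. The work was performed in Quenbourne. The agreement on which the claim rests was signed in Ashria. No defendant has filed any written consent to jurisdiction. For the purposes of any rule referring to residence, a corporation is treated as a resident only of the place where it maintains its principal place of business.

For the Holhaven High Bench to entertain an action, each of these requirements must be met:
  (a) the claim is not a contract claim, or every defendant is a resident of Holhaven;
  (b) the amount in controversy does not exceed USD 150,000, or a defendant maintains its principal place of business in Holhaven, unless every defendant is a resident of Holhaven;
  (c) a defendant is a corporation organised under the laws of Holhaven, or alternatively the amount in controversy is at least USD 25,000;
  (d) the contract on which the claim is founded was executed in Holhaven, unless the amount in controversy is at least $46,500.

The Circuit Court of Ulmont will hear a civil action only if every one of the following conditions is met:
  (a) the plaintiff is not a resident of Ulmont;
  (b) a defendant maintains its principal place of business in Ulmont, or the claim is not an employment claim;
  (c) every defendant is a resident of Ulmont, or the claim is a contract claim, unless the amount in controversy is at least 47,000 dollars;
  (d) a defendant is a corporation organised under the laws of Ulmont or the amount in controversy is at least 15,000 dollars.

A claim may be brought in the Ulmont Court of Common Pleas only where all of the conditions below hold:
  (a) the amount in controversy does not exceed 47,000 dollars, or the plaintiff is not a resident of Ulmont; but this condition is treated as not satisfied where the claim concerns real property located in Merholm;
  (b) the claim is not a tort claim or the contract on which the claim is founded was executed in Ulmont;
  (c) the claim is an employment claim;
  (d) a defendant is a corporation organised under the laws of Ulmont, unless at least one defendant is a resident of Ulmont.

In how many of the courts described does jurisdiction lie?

The Holhaven High Bench:
  (a) The claim is an employment claim, not a contract claim, which satisfies one of the alternatives. Satisfied.
  (b) The amount in controversy is $54,750, within the $150,000 ceiling — that alternative is enough. Met.
  (c) The amount in controversy is USD 54,750, which meets the 25,000 dollars floor, so this disjunct is met. Condition met.
  (d) The contract was executed in Ashria, not Holhaven. However, the amount in controversy is $54,750, which meets the $46,500 floor, so the 'unless' proviso supplies this condition. Met.
  → The court has jurisdiction.
The Circuit Court of Ulmont:
  (a) The plaintiff resides in Quenbourne, which is not Ulmont. Condition met.
  (b) The corporate defendant(s) have their principal place of business in Ashria, not Ulmont; the claim is an employment claim — none of the alternatives is met. Not met.
  (c) The defendants reside as follows — Odelle Drummond in Galport, Halloran Works in Ashria — not all in Ulmont; the claim is an employment claim, not a contract claim — no alternative holds. The proviso rescues it, though: the amount in controversy is 54,750 dollars, which meets the 47,000 dollars floor. Met.
  (d) The amount in controversy is $54,750, which meets the 15,000 dollars floor — that alternative is enough. Met.
  → Not every requirement is met — no jurisdiction.
The Ulmont Court of Common Pleas:
  (a) The plaintiff resides in Quenbourne, which is not Ulmont, so one alternative holds. And the carve-out is inapplicable — the claim does not concern real property. Satisfied.
  (b) The claim is an employment claim, not a tort claim, which satisfies one of the alternatives. Condition met.
  (c) The claim is an employment claim. Met.
  (d) The corporate defendant(s) are organised in Merholm, not Ulmont. And no defendant resides in Ulmont (they reside in Galport, Ashria), so the proviso does not save it. Fails.
  → No jurisdiction.
Courts with jurisdiction: the Holhaven High Bench — 1 in total.

1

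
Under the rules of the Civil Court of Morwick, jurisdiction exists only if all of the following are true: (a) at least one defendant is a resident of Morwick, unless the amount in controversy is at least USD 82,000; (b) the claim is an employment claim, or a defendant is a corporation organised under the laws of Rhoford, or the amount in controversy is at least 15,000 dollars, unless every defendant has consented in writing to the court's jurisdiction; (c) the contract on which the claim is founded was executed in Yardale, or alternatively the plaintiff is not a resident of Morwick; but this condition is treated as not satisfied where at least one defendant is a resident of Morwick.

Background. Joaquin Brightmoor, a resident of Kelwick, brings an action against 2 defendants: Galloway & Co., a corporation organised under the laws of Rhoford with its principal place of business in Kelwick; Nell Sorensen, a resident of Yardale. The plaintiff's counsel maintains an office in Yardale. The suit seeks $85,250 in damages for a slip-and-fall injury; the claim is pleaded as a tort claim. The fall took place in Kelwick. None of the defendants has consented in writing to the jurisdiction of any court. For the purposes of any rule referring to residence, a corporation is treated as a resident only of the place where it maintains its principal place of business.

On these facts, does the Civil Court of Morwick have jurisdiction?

The Civil Court of Morwick:
  (a) No defendant resides in Morwick (they reside in Kelwick, Yardale). However, the amount in controversy is $85,250, which meets the USD 82,000 floor, so the 'unless' proviso supplies this condition. Satisfied.
  (b) Galloway & Co. is organised under the laws of Rhoford, which satisfies one of the alternatives. Condition met.
  (c) The plaintiff resides in Kelwick, which is not Morwick, so one alternative holds. The exception is not triggered, since no defendant resides in Morwick (they reside in Kelwick, Yardale). Met.
  → All conditions met; jurisdiction exists.

Yes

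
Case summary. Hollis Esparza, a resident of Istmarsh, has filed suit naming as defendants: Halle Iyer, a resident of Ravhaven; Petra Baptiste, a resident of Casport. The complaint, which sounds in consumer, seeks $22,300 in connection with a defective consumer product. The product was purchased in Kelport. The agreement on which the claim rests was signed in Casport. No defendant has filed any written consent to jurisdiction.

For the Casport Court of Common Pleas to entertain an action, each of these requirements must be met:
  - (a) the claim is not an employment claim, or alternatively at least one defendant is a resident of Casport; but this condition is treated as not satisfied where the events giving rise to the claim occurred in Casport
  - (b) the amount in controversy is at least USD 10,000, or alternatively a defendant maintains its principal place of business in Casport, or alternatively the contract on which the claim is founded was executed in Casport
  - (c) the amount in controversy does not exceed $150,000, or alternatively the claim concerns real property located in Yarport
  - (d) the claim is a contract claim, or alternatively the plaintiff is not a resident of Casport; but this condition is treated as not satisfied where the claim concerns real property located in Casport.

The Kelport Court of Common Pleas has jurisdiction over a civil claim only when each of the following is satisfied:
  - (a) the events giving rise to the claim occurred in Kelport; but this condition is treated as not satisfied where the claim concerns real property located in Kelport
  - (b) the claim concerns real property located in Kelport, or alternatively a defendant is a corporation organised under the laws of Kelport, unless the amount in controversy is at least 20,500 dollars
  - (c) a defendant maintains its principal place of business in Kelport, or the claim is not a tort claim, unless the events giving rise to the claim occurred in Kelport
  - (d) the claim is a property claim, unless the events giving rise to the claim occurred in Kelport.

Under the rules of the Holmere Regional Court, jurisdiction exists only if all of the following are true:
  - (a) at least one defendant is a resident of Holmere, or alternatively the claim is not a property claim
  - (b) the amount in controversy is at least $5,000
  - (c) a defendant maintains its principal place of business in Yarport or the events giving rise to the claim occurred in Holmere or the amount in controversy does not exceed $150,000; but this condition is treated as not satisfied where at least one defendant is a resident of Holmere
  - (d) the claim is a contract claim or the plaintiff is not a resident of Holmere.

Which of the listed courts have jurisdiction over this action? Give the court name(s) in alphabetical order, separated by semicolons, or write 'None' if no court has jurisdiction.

the Casport Court of Common Pleas; the Holmere Regional Court; the Kelport Court of Common Pleas

The Casport Court of Common Pleas:
  (a) The claim is a consumer claim, not an employment claim, so one alternative holds. The exception is not triggered, since the operative events occurred in Kelport, not Casport. Condition met.
  (b) The amount in controversy is $22,300, which meets the $10,000 floor, which satisfies one of the alternatives. Satisfied.
  (c) The amount in controversy is 22,300 dollars, within the 150,000 dollars ceiling, which satisfies one of the alternatives. Met.
  (d) The plaintiff resides in Istmarsh, which is not Casport — that alternative is enough. The exception is not triggered, since the claim does not concern real property. Satisfied.
  → Every requirement is satisfied — jurisdiction.
The Kelport Court of Common Pleas:
  (a) The operative events occurred in Kelport. The exception is not triggered, since the claim does not concern real property. Met.
  (b) The claim does not concern real property; no defendant is a corporation — every alternative fails. But the amount in controversy is $22,300, which meets the USD 20,500 floor, and the 'unless' clause therefore excuses the requirement. Satisfied.
  (c) The claim is a consumer claim, not a tort claim, so one alternative holds. Met.
  (d) The claim is a consumer claim, not a property claim. The proviso rescues it, though: the operative events occurred in Kelport. Satisfied.
  → Every requirement is satisfied — jurisdiction.
The Holmere Regional Court:
  (a) The claim is a consumer claim, not a property claim, so this disjunct is met. Condition met.
  (b) The amount in controversy is $22,300, which meets the $5,000 floor. Satisfied.
  (c) The amount in controversy is USD 22,300, within the 150,000 dollars ceiling, so one alternative holds. And the carve-out is inapplicable — no defendant resides in Holmere (they reside in Ravhaven, Casport). Satisfied.
  (d) The plaintiff resides in Istmarsh, which is not Holmere, so one alternative holds. Condition met.
  → All conditions met; jurisdiction exists.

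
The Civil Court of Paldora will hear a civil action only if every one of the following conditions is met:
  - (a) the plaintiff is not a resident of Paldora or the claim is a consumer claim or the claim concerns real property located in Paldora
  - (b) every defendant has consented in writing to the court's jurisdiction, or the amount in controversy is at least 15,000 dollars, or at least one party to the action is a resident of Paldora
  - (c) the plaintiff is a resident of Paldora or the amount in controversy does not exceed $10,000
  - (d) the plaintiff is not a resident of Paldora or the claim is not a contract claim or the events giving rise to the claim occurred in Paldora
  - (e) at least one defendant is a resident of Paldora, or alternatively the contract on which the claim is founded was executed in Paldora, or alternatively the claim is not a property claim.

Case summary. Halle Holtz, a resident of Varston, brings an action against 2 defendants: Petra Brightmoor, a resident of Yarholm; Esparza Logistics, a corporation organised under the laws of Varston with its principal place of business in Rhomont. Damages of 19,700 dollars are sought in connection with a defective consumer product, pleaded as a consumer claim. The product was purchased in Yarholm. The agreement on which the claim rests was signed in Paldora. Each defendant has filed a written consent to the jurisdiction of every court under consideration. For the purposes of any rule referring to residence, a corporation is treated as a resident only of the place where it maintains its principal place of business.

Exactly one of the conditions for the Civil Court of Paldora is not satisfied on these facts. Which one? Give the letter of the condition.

(c)

The Civil Court of Paldora:
  (a) The plaintiff resides in Varston, which is not Paldora — that alternative is enough. Satisfied.
  (b) Every defendant has filed written consent, which satisfies one of the alternatives. Met.
  (c) The plaintiff resides in Varston, not Paldora; the amount in controversy is USD 19,700, above the $10,000 ceiling — every alternative fails. Not met.
  (d) The plaintiff resides in Varston, which is not Paldora, so one alternative holds. Condition met.
  (e) The contract was executed in Paldora, which satisfies one of the alternatives. Met.
Only condition (c) fails.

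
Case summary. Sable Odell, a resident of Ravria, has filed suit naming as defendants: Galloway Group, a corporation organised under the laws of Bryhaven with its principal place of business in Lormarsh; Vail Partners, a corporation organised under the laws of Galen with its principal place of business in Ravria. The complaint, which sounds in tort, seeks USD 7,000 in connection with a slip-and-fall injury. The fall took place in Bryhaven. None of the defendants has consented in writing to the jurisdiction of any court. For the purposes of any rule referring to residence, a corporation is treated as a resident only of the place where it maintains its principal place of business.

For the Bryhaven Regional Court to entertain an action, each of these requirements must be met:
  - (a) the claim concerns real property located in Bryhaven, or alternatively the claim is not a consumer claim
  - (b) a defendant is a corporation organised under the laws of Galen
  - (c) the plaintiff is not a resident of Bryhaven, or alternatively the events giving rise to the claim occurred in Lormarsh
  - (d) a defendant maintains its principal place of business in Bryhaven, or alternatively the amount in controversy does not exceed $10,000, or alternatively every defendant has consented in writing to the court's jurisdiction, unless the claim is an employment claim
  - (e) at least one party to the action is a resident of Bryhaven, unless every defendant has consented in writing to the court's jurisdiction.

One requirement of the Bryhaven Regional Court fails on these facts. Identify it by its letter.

(e)

The Bryhaven Regional Court:
  (a) The claim is a tort claim, not a consumer claim, which satisfies one of the alternatives. Condition met.
  (b) Vail Partners is organised under the laws of Galen. Met.
  (c) The plaintiff resides in Ravria, which is not Bryhaven — that alternative is enough. Met.
  (d) The amount in controversy is $7,000, within the USD 10,000 ceiling, which satisfies one of the alternatives. Condition met.
  (e) No party resides in Bryhaven. And no such written consent has been filed, so the proviso does not save it. Fails.
Only condition (e) fails.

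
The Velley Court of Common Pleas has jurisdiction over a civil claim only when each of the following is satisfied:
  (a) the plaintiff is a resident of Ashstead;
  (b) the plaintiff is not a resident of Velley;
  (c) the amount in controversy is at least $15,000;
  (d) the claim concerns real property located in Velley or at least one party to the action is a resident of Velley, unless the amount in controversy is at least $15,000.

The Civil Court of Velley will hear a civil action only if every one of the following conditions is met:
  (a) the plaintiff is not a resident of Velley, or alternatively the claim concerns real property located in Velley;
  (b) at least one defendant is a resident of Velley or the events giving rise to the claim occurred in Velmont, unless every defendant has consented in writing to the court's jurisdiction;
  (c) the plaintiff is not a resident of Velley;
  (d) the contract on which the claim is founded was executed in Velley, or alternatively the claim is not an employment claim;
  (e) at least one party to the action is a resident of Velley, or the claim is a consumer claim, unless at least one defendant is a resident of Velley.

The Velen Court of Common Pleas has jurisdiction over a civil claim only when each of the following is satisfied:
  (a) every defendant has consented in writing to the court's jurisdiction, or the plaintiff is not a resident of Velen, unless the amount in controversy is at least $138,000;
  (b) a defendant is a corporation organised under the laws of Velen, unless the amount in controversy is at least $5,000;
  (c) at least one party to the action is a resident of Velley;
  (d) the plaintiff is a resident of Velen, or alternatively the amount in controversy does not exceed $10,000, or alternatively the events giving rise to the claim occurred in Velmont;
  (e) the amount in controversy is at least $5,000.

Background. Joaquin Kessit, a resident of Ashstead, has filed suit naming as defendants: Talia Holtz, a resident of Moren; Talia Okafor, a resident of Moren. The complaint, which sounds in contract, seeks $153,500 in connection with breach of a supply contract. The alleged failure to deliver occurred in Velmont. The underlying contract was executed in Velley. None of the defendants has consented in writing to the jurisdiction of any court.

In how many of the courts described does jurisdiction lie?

The Velley Court of Common Pleas:
  (a) The plaintiff resides in Ashstead. Satisfied.
  (b) The plaintiff resides in Ashstead, which is not Velley. Satisfied.
  (c) The amount in controversy is USD 153,500, which meets the 15,000 dollars floor. Met.
  (d) The claim does not concern real property; no party resides in Velley — no alternative holds. The proviso rescues it, though: the amount in controversy is 153,500 dollars, which meets the $15,000 floor. Met.
  → The court has jurisdiction.
The Civil Court of Velley:
  (a) The plaintiff resides in Ashstead, which is not Velley, which satisfies one of the alternatives. Condition met.
  (b) The operative events occurred in Velmont, so this disjunct is met. Met.
  (c) The plaintiff resides in Ashstead, which is not Velley. Met.
  (d) The contract was executed in Velley, so this disjunct is met. Condition met.
  (e) No party resides in Velley; the claim is a contract claim, not a consumer claim — every alternative fails. Nor does the 'unless' clause help: no defendant resides in Velley (they reside in Moren, Moren). Not met.
  → No jurisdiction.
The Velen Court of Common Pleas:
  (a) The plaintiff resides in Ashstead, which is not Velen, so one alternative holds. Condition met.
  (b) No defendant is a corporation. But the amount in controversy is USD 153,500, which meets the 5,000 dollars floor, and the 'unless' clause therefore excuses the requirement. Satisfied.
  (c) No party resides in Velley. Fails.
  (d) The operative events occurred in Velmont, so this disjunct is met. Condition met.
  (e) The amount in controversy is 153,500 dollars, which meets the USD 5,000 floor. Met.
  → At least one condition fails; no jurisdiction.
Courts with jurisdiction: the Velley Court of Common Pleas — 1 in total.

1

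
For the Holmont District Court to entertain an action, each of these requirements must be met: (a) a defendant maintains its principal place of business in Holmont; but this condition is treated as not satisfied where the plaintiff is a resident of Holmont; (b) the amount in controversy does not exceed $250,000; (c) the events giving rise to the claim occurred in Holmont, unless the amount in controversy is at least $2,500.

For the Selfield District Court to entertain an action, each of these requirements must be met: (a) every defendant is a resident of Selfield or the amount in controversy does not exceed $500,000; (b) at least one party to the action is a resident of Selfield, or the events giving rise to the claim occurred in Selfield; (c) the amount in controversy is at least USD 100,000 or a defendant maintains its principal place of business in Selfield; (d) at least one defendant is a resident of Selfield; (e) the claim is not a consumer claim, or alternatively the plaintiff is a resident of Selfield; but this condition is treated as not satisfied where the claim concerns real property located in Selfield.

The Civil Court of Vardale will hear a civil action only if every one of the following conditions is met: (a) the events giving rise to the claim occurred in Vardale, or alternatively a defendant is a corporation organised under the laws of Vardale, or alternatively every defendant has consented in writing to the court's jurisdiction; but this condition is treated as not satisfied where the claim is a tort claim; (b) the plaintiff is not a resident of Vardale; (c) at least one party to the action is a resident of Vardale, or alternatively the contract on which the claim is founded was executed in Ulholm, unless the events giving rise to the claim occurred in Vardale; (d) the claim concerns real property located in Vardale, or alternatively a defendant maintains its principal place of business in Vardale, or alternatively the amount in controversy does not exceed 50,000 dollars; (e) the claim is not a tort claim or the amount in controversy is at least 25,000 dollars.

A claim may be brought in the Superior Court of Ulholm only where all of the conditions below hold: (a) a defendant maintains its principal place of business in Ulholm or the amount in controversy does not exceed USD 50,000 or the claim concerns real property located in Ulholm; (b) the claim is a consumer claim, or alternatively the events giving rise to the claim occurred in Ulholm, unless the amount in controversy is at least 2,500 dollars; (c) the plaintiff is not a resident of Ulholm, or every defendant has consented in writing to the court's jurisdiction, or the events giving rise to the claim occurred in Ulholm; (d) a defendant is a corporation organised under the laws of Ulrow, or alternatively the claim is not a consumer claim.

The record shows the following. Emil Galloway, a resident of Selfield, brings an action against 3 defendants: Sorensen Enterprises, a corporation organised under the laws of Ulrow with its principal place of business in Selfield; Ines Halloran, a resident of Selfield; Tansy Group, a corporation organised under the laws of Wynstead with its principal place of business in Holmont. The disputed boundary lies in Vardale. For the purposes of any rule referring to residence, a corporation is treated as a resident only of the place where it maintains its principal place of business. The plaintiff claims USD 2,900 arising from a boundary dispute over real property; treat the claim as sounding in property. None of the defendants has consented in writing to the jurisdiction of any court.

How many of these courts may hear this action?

4

The Holmont District Court:
  (a) Tansy Group has its principal place of business in Holmont. And the carve-out is inapplicable — the plaintiff resides in Selfield, not Holmont. Met.
  (b) The amount in controversy is $2,900, within the 250,000 dollars ceiling. Condition met.
  (c) The operative events occurred in Vardale, not Holmont. However, the amount in controversy is 2,900 dollars, which meets the USD 2,500 floor, so the 'unless' proviso supplies this condition. Condition met.
  → Jurisdiction lies.
The Selfield District Court:
  (a) The amount in controversy is 2,900 dollars, within the 500,000 dollars ceiling, so this disjunct is met. Met.
  (b) Emil Galloway resides in Selfield, so this disjunct is met. Met.
  (c) Sorensen Enterprises has its principal place of business in Selfield, so one alternative holds. Satisfied.
  (d) Sorensen Enterprises resides in Selfield. Satisfied.
  (e) The claim is a property claim, not a consumer claim, so one alternative holds. The exception is not triggered, since the property lies in Vardale, not Selfield. Condition met.
  → Every requirement is satisfied — jurisdiction.
The Civil Court of Vardale:
  (a) The operative events occurred in Vardale, so this disjunct is met. And the carve-out is inapplicable — the claim is a property claim, not a tort claim. Condition met.
  (b) The plaintiff resides in Selfield, which is not Vardale. Condition met.
  (c) No party resides in Vardale; no contract (and hence no place of execution) is alleged — none of the alternatives is met. But the operative events occurred in Vardale, and the 'unless' clause therefore excuses the requirement. Met.
  (d) The property lies in Vardale, so this disjunct is met. Condition met.
  (e) The claim is a property claim, not a tort claim — that alternative is enough. Met.
  → Every requirement is satisfied — jurisdiction.
The Superior Court of Ulholm:
  (a) The amount in controversy is 2,900 dollars, within the $50,000 ceiling, so this disjunct is met. Condition met.
  (b) The claim is a property claim, not a consumer claim; the operative events occurred in Vardale, not Ulholm — every alternative fails. However, the amount in controversy is USD 2,900, which meets the USD 2,500 floor, so the 'unless' proviso supplies this condition. Satisfied.
  (c) The plaintiff resides in Selfield, which is not Ulholm, so one alternative holds. Satisfied.
  (d) Sorensen Enterprises is organised under the laws of Ulrow — that alternative is enough. Satisfied.
  → All conditions met; jurisdiction exists.
Courts with jurisdiction: the Holmont District Court, the Selfield District Court, the Civil Court of Vardale, the Superior Court of Ulholm — 4 in total.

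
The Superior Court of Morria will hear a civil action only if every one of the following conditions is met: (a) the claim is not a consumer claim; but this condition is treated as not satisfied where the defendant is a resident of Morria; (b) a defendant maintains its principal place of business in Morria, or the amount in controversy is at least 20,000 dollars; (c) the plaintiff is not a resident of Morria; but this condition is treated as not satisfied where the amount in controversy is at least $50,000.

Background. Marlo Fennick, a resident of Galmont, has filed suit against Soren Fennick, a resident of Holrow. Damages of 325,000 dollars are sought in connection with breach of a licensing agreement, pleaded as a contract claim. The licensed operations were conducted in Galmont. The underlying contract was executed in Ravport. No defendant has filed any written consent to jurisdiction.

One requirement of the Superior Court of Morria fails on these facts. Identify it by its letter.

The Superior Court of Morria:
  (a) The claim is a contract claim, not a consumer claim. And the carve-out is inapplicable — the defendant resides in Holrow, not Morria. Condition met.
  (b) The amount in controversy is $325,000, which meets the $20,000 floor — that alternative is enough. Met.
  (c) The plaintiff resides in Galmont, which is not Morria. However, the amount in controversy is 325,000 dollars, which meets the $50,000 floor, which falls within the stated exception and so defeats the condition. Fails.
Only condition (c) fails.

(c)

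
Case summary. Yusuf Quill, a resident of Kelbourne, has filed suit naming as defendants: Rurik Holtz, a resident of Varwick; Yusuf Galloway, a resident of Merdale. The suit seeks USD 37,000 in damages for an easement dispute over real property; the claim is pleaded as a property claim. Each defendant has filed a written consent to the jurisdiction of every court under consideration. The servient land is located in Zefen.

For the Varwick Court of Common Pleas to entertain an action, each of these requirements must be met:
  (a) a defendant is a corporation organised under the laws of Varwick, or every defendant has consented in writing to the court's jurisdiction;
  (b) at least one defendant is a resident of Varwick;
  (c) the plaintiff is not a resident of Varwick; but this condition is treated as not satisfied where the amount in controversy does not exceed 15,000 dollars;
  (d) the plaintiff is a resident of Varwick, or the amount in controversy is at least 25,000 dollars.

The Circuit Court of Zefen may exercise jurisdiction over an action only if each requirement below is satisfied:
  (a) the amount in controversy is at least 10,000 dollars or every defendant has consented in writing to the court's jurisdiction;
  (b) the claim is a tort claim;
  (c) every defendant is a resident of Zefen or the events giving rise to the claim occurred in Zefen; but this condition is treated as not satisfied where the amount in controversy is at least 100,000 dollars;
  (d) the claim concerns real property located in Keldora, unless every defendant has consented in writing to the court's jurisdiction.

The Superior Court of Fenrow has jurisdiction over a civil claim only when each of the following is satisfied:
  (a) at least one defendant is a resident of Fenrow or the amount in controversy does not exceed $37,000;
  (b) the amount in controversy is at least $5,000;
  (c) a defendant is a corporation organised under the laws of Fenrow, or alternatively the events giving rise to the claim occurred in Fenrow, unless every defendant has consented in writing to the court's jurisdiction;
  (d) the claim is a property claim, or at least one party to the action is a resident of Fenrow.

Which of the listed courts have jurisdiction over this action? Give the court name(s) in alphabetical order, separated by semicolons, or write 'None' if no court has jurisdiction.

The Varwick Court of Common Pleas:
  (a) Every defendant has filed written consent, so one alternative holds. Condition met.
  (b) Rurik Holtz resides in Varwick. Met.
  (c) The plaintiff resides in Kelbourne, which is not Varwick. The exception is not triggered, since the amount in controversy is 37,000 dollars, above the $15,000 ceiling. Met.
  (d) The amount in controversy is USD 37,000, which meets the $25,000 floor — that alternative is enough. Condition met.
  → Jurisdiction lies.
The Circuit Court of Zefen:
  (a) The amount in controversy is USD 37,000, which meets the USD 10,000 floor, so this disjunct is met. Condition met.
  (b) The claim is a property claim, not a tort claim. Not satisfied.
  (c) The operative events occurred in Zefen, which satisfies one of the alternatives. The carve-out does not apply: the amount in controversy is USD 37,000, below the 100,000 dollars floor. Condition met.
  (d) The property lies in Zefen, not Keldora. However, every defendant has filed written consent, so the 'unless' proviso supplies this condition. Condition met.
  → At least one condition fails; no jurisdiction.
The Superior Court of Fenrow:
  (a) The amount in controversy is 37,000 dollars, within the USD 37,000 ceiling, so one alternative holds. Met.
  (b) The amount in controversy is USD 37,000, which meets the $5,000 floor. Condition met.
  (c) No defendant is a corporation; the operative events occurred in Zefen, not Fenrow — no alternative holds. The proviso rescues it, though: every defendant has filed written consent. Satisfied.
  (d) The claim is a property claim, which satisfies one of the alternatives. Satisfied.
  → All conditions met; jurisdiction exists.

the Superior Court of Fenrow; the Varwick Court of Common Pleas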